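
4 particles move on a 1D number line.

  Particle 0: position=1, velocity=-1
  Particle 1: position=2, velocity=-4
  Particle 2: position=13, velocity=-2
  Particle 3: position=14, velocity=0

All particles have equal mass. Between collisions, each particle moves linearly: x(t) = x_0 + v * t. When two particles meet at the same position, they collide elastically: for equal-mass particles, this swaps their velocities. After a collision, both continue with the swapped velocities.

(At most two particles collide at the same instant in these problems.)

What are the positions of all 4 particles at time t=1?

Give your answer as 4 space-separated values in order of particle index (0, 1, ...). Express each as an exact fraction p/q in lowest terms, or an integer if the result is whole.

Answer: -2 0 11 14

Derivation:
Collision at t=1/3: particles 0 and 1 swap velocities; positions: p0=2/3 p1=2/3 p2=37/3 p3=14; velocities now: v0=-4 v1=-1 v2=-2 v3=0
Advance to t=1 (no further collisions before then); velocities: v0=-4 v1=-1 v2=-2 v3=0; positions = -2 0 11 14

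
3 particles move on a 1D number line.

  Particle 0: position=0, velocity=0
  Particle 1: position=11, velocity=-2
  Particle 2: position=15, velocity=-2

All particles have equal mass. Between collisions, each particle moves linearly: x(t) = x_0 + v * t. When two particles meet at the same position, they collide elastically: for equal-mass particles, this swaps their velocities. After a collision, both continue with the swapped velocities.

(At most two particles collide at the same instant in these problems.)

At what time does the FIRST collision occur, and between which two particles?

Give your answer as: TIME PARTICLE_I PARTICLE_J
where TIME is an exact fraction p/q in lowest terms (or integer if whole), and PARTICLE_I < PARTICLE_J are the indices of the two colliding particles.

Answer: 11/2 0 1

Derivation:
Pair (0,1): pos 0,11 vel 0,-2 -> gap=11, closing at 2/unit, collide at t=11/2
Pair (1,2): pos 11,15 vel -2,-2 -> not approaching (rel speed 0 <= 0)
Earliest collision: t=11/2 between 0 and 1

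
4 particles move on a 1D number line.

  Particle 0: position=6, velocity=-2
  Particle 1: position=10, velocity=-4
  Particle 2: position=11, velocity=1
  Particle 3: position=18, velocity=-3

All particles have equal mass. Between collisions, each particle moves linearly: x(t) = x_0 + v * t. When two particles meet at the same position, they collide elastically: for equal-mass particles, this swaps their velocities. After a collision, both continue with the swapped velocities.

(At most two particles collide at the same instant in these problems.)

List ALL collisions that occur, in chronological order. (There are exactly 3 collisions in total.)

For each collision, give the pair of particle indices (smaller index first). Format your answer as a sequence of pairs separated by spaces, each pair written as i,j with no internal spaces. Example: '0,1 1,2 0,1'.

Collision at t=7/4: particles 2 and 3 swap velocities; positions: p0=5/2 p1=3 p2=51/4 p3=51/4; velocities now: v0=-2 v1=-4 v2=-3 v3=1
Collision at t=2: particles 0 and 1 swap velocities; positions: p0=2 p1=2 p2=12 p3=13; velocities now: v0=-4 v1=-2 v2=-3 v3=1
Collision at t=12: particles 1 and 2 swap velocities; positions: p0=-38 p1=-18 p2=-18 p3=23; velocities now: v0=-4 v1=-3 v2=-2 v3=1

Answer: 2,3 0,1 1,2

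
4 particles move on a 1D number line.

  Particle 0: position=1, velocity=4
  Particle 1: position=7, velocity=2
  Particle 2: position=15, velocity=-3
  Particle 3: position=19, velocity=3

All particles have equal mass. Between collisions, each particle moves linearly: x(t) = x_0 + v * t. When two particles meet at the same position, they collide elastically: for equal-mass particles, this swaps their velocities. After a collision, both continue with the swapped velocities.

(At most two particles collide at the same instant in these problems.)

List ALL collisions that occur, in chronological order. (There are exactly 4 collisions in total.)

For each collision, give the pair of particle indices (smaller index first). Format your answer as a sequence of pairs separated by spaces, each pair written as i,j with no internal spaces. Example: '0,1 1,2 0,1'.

Collision at t=8/5: particles 1 and 2 swap velocities; positions: p0=37/5 p1=51/5 p2=51/5 p3=119/5; velocities now: v0=4 v1=-3 v2=2 v3=3
Collision at t=2: particles 0 and 1 swap velocities; positions: p0=9 p1=9 p2=11 p3=25; velocities now: v0=-3 v1=4 v2=2 v3=3
Collision at t=3: particles 1 and 2 swap velocities; positions: p0=6 p1=13 p2=13 p3=28; velocities now: v0=-3 v1=2 v2=4 v3=3
Collision at t=18: particles 2 and 3 swap velocities; positions: p0=-39 p1=43 p2=73 p3=73; velocities now: v0=-3 v1=2 v2=3 v3=4

Answer: 1,2 0,1 1,2 2,3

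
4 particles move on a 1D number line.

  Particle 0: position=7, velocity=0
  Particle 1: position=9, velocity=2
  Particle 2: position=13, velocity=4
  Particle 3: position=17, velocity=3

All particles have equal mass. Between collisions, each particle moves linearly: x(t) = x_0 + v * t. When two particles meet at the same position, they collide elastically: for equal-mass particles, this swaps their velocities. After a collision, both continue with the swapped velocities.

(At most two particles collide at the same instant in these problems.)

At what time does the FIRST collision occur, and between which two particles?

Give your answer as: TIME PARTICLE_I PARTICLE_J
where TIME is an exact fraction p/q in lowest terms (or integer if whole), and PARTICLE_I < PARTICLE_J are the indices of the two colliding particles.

Pair (0,1): pos 7,9 vel 0,2 -> not approaching (rel speed -2 <= 0)
Pair (1,2): pos 9,13 vel 2,4 -> not approaching (rel speed -2 <= 0)
Pair (2,3): pos 13,17 vel 4,3 -> gap=4, closing at 1/unit, collide at t=4
Earliest collision: t=4 between 2 and 3

Answer: 4 2 3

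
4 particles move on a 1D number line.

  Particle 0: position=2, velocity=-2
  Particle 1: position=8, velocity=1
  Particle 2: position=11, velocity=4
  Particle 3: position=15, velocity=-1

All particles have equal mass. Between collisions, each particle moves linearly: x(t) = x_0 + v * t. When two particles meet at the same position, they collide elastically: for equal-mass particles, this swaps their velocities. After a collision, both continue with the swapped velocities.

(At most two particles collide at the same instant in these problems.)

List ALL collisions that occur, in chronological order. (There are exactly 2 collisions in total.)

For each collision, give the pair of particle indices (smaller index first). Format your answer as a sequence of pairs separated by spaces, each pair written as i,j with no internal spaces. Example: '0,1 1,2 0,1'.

Answer: 2,3 1,2

Derivation:
Collision at t=4/5: particles 2 and 3 swap velocities; positions: p0=2/5 p1=44/5 p2=71/5 p3=71/5; velocities now: v0=-2 v1=1 v2=-1 v3=4
Collision at t=7/2: particles 1 and 2 swap velocities; positions: p0=-5 p1=23/2 p2=23/2 p3=25; velocities now: v0=-2 v1=-1 v2=1 v3=4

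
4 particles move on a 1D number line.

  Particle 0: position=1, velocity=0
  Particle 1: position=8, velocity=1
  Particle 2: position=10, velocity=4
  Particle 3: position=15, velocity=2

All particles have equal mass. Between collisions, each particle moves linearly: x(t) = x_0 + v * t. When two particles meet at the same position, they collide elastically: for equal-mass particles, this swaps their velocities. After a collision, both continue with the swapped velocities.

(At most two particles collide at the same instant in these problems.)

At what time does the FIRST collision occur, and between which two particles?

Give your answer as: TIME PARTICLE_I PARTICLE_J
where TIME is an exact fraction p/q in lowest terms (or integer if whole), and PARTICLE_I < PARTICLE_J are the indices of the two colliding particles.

Answer: 5/2 2 3

Derivation:
Pair (0,1): pos 1,8 vel 0,1 -> not approaching (rel speed -1 <= 0)
Pair (1,2): pos 8,10 vel 1,4 -> not approaching (rel speed -3 <= 0)
Pair (2,3): pos 10,15 vel 4,2 -> gap=5, closing at 2/unit, collide at t=5/2
Earliest collision: t=5/2 between 2 and 3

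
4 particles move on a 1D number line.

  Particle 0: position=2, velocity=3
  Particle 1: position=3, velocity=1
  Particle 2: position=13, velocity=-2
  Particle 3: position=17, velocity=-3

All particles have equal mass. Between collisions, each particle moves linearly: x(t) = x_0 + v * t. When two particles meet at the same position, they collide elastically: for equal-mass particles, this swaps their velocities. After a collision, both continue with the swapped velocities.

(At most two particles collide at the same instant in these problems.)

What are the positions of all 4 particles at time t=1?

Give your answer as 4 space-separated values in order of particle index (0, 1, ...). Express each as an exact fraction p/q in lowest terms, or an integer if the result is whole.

Answer: 4 5 11 14

Derivation:
Collision at t=1/2: particles 0 and 1 swap velocities; positions: p0=7/2 p1=7/2 p2=12 p3=31/2; velocities now: v0=1 v1=3 v2=-2 v3=-3
Advance to t=1 (no further collisions before then); velocities: v0=1 v1=3 v2=-2 v3=-3; positions = 4 5 11 14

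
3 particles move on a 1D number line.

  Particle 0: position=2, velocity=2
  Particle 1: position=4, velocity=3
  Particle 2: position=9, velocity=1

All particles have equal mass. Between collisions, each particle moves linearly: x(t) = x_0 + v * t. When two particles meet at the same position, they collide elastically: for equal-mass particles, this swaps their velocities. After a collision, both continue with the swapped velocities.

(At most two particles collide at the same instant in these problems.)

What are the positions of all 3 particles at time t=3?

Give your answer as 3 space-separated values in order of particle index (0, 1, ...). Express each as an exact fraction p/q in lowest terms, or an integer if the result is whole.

Collision at t=5/2: particles 1 and 2 swap velocities; positions: p0=7 p1=23/2 p2=23/2; velocities now: v0=2 v1=1 v2=3
Advance to t=3 (no further collisions before then); velocities: v0=2 v1=1 v2=3; positions = 8 12 13

Answer: 8 12 13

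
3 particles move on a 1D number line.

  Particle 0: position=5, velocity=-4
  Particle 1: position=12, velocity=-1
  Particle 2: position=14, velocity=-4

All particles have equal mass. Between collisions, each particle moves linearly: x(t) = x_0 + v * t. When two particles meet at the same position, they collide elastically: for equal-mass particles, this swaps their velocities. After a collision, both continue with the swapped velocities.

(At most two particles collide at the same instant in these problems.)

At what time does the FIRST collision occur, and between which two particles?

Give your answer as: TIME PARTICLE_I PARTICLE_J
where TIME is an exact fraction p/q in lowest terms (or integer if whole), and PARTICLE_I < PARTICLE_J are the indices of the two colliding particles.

Answer: 2/3 1 2

Derivation:
Pair (0,1): pos 5,12 vel -4,-1 -> not approaching (rel speed -3 <= 0)
Pair (1,2): pos 12,14 vel -1,-4 -> gap=2, closing at 3/unit, collide at t=2/3
Earliest collision: t=2/3 between 1 and 2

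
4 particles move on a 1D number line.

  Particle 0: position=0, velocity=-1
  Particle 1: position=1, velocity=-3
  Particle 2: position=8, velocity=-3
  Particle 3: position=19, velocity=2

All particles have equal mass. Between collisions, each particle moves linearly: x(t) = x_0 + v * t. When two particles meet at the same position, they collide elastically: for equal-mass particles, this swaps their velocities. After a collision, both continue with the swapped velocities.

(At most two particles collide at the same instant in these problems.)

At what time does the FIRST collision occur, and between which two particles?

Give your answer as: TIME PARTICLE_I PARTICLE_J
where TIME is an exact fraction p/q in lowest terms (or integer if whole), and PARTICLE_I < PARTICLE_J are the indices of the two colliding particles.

Pair (0,1): pos 0,1 vel -1,-3 -> gap=1, closing at 2/unit, collide at t=1/2
Pair (1,2): pos 1,8 vel -3,-3 -> not approaching (rel speed 0 <= 0)
Pair (2,3): pos 8,19 vel -3,2 -> not approaching (rel speed -5 <= 0)
Earliest collision: t=1/2 between 0 and 1

Answer: 1/2 0 1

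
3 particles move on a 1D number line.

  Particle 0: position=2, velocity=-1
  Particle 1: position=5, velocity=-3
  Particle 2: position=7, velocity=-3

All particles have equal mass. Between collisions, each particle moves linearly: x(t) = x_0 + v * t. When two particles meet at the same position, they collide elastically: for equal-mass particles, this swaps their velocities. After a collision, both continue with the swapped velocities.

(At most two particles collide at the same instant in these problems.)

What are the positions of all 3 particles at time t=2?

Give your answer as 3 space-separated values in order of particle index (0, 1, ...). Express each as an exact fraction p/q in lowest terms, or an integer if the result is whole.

Answer: -1 0 1

Derivation:
Collision at t=3/2: particles 0 and 1 swap velocities; positions: p0=1/2 p1=1/2 p2=5/2; velocities now: v0=-3 v1=-1 v2=-3
Advance to t=2 (no further collisions before then); velocities: v0=-3 v1=-1 v2=-3; positions = -1 0 1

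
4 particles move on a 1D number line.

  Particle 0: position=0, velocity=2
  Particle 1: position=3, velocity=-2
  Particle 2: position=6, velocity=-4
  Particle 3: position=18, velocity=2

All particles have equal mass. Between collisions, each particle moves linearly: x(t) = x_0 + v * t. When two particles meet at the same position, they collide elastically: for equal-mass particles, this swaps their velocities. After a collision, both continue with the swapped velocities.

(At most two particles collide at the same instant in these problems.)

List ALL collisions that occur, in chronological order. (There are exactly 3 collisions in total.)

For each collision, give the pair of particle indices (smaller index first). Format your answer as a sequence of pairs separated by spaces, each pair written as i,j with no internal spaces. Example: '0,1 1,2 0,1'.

Collision at t=3/4: particles 0 and 1 swap velocities; positions: p0=3/2 p1=3/2 p2=3 p3=39/2; velocities now: v0=-2 v1=2 v2=-4 v3=2
Collision at t=1: particles 1 and 2 swap velocities; positions: p0=1 p1=2 p2=2 p3=20; velocities now: v0=-2 v1=-4 v2=2 v3=2
Collision at t=3/2: particles 0 and 1 swap velocities; positions: p0=0 p1=0 p2=3 p3=21; velocities now: v0=-4 v1=-2 v2=2 v3=2

Answer: 0,1 1,2 0,1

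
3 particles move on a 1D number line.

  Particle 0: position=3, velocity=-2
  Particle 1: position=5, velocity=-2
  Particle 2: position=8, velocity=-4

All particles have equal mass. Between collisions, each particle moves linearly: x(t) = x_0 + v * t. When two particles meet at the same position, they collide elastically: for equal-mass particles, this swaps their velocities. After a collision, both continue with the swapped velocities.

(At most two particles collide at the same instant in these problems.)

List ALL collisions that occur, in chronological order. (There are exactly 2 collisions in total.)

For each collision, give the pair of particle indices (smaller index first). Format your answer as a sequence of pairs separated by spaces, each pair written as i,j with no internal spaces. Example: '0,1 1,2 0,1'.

Answer: 1,2 0,1

Derivation:
Collision at t=3/2: particles 1 and 2 swap velocities; positions: p0=0 p1=2 p2=2; velocities now: v0=-2 v1=-4 v2=-2
Collision at t=5/2: particles 0 and 1 swap velocities; positions: p0=-2 p1=-2 p2=0; velocities now: v0=-4 v1=-2 v2=-2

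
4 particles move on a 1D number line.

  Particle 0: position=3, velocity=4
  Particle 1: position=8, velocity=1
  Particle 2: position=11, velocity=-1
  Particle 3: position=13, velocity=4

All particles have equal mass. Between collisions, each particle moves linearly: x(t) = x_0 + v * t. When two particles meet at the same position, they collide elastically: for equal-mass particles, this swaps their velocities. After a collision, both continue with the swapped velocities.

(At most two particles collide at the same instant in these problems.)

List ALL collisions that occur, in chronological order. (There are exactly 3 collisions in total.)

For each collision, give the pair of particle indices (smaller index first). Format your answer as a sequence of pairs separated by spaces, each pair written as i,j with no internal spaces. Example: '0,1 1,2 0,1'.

Answer: 1,2 0,1 1,2

Derivation:
Collision at t=3/2: particles 1 and 2 swap velocities; positions: p0=9 p1=19/2 p2=19/2 p3=19; velocities now: v0=4 v1=-1 v2=1 v3=4
Collision at t=8/5: particles 0 and 1 swap velocities; positions: p0=47/5 p1=47/5 p2=48/5 p3=97/5; velocities now: v0=-1 v1=4 v2=1 v3=4
Collision at t=5/3: particles 1 and 2 swap velocities; positions: p0=28/3 p1=29/3 p2=29/3 p3=59/3; velocities now: v0=-1 v1=1 v2=4 v3=4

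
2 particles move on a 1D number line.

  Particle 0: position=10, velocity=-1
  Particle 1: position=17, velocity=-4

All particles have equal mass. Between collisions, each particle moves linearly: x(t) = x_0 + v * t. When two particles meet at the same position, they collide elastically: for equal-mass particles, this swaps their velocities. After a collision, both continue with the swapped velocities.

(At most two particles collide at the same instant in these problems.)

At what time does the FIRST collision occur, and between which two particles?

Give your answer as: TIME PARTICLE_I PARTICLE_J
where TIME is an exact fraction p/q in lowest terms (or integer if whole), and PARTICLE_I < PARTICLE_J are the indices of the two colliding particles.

Pair (0,1): pos 10,17 vel -1,-4 -> gap=7, closing at 3/unit, collide at t=7/3
Earliest collision: t=7/3 between 0 and 1

Answer: 7/3 0 1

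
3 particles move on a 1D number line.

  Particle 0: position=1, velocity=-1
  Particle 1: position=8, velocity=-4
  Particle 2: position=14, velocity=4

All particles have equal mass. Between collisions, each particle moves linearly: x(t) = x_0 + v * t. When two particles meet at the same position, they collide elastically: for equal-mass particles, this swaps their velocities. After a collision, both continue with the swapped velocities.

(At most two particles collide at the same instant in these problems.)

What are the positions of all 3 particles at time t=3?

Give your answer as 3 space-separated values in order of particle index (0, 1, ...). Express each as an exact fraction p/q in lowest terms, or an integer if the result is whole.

Answer: -4 -2 26

Derivation:
Collision at t=7/3: particles 0 and 1 swap velocities; positions: p0=-4/3 p1=-4/3 p2=70/3; velocities now: v0=-4 v1=-1 v2=4
Advance to t=3 (no further collisions before then); velocities: v0=-4 v1=-1 v2=4; positions = -4 -2 26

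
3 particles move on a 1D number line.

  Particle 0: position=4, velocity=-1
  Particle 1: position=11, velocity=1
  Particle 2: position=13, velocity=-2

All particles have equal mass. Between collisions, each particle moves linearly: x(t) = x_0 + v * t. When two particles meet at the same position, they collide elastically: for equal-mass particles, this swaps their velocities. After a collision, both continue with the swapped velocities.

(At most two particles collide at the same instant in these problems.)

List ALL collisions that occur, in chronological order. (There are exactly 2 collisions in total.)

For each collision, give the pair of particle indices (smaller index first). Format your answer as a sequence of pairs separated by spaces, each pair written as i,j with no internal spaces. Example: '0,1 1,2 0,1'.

Collision at t=2/3: particles 1 and 2 swap velocities; positions: p0=10/3 p1=35/3 p2=35/3; velocities now: v0=-1 v1=-2 v2=1
Collision at t=9: particles 0 and 1 swap velocities; positions: p0=-5 p1=-5 p2=20; velocities now: v0=-2 v1=-1 v2=1

Answer: 1,2 0,1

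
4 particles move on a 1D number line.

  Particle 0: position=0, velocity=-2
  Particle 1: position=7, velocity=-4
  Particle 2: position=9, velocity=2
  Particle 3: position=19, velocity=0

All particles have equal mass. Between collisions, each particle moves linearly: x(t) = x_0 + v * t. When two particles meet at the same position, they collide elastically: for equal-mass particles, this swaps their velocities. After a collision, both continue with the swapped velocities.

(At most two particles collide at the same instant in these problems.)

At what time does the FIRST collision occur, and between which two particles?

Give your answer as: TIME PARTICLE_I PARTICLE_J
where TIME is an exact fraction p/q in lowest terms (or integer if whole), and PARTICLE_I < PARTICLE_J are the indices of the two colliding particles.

Pair (0,1): pos 0,7 vel -2,-4 -> gap=7, closing at 2/unit, collide at t=7/2
Pair (1,2): pos 7,9 vel -4,2 -> not approaching (rel speed -6 <= 0)
Pair (2,3): pos 9,19 vel 2,0 -> gap=10, closing at 2/unit, collide at t=5
Earliest collision: t=7/2 between 0 and 1

Answer: 7/2 0 1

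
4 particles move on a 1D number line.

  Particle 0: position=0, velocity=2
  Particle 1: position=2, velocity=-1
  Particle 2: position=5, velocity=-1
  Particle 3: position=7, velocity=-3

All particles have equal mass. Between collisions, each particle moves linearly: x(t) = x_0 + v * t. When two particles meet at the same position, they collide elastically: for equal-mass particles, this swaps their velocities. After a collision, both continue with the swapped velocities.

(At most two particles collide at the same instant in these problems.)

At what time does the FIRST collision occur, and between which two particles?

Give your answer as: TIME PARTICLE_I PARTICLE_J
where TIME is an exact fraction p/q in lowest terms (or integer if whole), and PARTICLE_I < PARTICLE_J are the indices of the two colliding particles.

Pair (0,1): pos 0,2 vel 2,-1 -> gap=2, closing at 3/unit, collide at t=2/3
Pair (1,2): pos 2,5 vel -1,-1 -> not approaching (rel speed 0 <= 0)
Pair (2,3): pos 5,7 vel -1,-3 -> gap=2, closing at 2/unit, collide at t=1
Earliest collision: t=2/3 between 0 and 1

Answer: 2/3 0 1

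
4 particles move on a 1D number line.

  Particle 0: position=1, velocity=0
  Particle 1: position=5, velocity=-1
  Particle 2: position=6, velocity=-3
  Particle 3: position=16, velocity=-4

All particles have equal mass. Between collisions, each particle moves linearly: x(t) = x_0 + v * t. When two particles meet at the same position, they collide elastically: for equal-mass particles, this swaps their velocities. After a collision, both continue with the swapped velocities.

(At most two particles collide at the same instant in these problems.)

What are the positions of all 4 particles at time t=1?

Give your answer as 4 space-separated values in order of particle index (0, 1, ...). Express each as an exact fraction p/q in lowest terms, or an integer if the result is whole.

Collision at t=1/2: particles 1 and 2 swap velocities; positions: p0=1 p1=9/2 p2=9/2 p3=14; velocities now: v0=0 v1=-3 v2=-1 v3=-4
Advance to t=1 (no further collisions before then); velocities: v0=0 v1=-3 v2=-1 v3=-4; positions = 1 3 4 12

Answer: 1 3 4 12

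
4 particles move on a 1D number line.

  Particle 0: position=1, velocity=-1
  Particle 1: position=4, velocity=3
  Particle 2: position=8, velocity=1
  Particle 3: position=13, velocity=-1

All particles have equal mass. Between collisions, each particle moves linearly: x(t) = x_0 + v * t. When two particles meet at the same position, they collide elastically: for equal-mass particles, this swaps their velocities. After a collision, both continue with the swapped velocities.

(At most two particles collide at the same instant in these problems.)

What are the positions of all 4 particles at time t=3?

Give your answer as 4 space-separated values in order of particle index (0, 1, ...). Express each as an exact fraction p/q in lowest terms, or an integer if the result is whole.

Answer: -2 10 11 13

Derivation:
Collision at t=2: particles 1 and 2 swap velocities; positions: p0=-1 p1=10 p2=10 p3=11; velocities now: v0=-1 v1=1 v2=3 v3=-1
Collision at t=9/4: particles 2 and 3 swap velocities; positions: p0=-5/4 p1=41/4 p2=43/4 p3=43/4; velocities now: v0=-1 v1=1 v2=-1 v3=3
Collision at t=5/2: particles 1 and 2 swap velocities; positions: p0=-3/2 p1=21/2 p2=21/2 p3=23/2; velocities now: v0=-1 v1=-1 v2=1 v3=3
Advance to t=3 (no further collisions before then); velocities: v0=-1 v1=-1 v2=1 v3=3; positions = -2 10 11 13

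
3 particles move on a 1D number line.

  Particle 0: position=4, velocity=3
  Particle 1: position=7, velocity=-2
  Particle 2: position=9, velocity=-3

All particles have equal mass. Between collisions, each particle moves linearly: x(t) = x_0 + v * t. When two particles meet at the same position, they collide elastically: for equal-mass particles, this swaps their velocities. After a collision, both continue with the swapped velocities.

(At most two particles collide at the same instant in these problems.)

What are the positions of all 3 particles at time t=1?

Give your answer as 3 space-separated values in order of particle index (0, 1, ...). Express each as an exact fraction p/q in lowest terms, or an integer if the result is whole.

Collision at t=3/5: particles 0 and 1 swap velocities; positions: p0=29/5 p1=29/5 p2=36/5; velocities now: v0=-2 v1=3 v2=-3
Collision at t=5/6: particles 1 and 2 swap velocities; positions: p0=16/3 p1=13/2 p2=13/2; velocities now: v0=-2 v1=-3 v2=3
Advance to t=1 (no further collisions before then); velocities: v0=-2 v1=-3 v2=3; positions = 5 6 7

Answer: 5 6 7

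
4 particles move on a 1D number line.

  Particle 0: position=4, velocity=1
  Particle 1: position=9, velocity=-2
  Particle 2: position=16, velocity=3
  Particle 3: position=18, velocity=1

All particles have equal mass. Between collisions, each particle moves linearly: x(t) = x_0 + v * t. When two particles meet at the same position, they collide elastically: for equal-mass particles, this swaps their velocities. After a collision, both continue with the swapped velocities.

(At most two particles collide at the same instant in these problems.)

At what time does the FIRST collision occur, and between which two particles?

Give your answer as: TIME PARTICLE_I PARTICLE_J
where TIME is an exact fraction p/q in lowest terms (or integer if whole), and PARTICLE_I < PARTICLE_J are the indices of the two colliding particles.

Pair (0,1): pos 4,9 vel 1,-2 -> gap=5, closing at 3/unit, collide at t=5/3
Pair (1,2): pos 9,16 vel -2,3 -> not approaching (rel speed -5 <= 0)
Pair (2,3): pos 16,18 vel 3,1 -> gap=2, closing at 2/unit, collide at t=1
Earliest collision: t=1 between 2 and 3

Answer: 1 2 3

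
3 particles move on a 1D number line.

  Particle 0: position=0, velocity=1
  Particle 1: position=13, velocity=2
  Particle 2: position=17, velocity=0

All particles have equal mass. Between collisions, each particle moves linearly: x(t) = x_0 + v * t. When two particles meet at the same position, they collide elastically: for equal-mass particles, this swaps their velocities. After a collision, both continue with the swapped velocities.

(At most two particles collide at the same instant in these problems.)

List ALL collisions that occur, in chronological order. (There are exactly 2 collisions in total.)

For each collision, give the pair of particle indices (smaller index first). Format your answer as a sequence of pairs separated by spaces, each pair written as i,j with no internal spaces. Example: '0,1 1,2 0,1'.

Collision at t=2: particles 1 and 2 swap velocities; positions: p0=2 p1=17 p2=17; velocities now: v0=1 v1=0 v2=2
Collision at t=17: particles 0 and 1 swap velocities; positions: p0=17 p1=17 p2=47; velocities now: v0=0 v1=1 v2=2

Answer: 1,2 0,1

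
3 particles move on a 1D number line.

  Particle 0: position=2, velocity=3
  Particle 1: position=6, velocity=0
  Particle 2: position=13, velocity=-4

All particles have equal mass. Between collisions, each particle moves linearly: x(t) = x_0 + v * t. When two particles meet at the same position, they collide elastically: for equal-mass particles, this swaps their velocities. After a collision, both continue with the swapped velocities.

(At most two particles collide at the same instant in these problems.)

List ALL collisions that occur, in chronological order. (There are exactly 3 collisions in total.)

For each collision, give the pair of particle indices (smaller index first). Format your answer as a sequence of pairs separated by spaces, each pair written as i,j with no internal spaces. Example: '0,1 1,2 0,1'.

Collision at t=4/3: particles 0 and 1 swap velocities; positions: p0=6 p1=6 p2=23/3; velocities now: v0=0 v1=3 v2=-4
Collision at t=11/7: particles 1 and 2 swap velocities; positions: p0=6 p1=47/7 p2=47/7; velocities now: v0=0 v1=-4 v2=3
Collision at t=7/4: particles 0 and 1 swap velocities; positions: p0=6 p1=6 p2=29/4; velocities now: v0=-4 v1=0 v2=3

Answer: 0,1 1,2 0,1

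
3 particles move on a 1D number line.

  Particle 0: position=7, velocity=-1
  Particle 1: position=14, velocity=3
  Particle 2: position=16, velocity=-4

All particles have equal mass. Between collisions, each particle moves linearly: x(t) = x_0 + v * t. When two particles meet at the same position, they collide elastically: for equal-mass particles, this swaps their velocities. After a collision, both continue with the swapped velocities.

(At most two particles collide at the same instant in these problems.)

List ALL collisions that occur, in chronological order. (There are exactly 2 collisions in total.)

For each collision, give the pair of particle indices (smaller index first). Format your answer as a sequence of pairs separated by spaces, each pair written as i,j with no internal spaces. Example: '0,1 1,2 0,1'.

Answer: 1,2 0,1

Derivation:
Collision at t=2/7: particles 1 and 2 swap velocities; positions: p0=47/7 p1=104/7 p2=104/7; velocities now: v0=-1 v1=-4 v2=3
Collision at t=3: particles 0 and 1 swap velocities; positions: p0=4 p1=4 p2=23; velocities now: v0=-4 v1=-1 v2=3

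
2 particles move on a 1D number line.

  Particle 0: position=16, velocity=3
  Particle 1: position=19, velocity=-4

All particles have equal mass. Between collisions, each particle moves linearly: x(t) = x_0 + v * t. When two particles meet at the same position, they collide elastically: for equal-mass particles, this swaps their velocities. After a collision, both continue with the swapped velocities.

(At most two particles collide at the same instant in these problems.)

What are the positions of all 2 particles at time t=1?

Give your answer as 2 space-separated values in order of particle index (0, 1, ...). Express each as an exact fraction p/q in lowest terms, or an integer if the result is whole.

Collision at t=3/7: particles 0 and 1 swap velocities; positions: p0=121/7 p1=121/7; velocities now: v0=-4 v1=3
Advance to t=1 (no further collisions before then); velocities: v0=-4 v1=3; positions = 15 19

Answer: 15 19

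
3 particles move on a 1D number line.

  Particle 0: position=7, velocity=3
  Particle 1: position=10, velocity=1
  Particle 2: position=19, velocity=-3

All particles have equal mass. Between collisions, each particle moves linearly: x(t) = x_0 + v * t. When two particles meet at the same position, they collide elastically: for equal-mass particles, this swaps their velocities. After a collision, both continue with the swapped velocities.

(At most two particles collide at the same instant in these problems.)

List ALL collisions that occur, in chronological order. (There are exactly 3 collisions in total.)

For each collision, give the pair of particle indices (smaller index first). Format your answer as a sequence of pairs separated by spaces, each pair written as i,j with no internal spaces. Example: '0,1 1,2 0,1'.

Answer: 0,1 1,2 0,1

Derivation:
Collision at t=3/2: particles 0 and 1 swap velocities; positions: p0=23/2 p1=23/2 p2=29/2; velocities now: v0=1 v1=3 v2=-3
Collision at t=2: particles 1 and 2 swap velocities; positions: p0=12 p1=13 p2=13; velocities now: v0=1 v1=-3 v2=3
Collision at t=9/4: particles 0 and 1 swap velocities; positions: p0=49/4 p1=49/4 p2=55/4; velocities now: v0=-3 v1=1 v2=3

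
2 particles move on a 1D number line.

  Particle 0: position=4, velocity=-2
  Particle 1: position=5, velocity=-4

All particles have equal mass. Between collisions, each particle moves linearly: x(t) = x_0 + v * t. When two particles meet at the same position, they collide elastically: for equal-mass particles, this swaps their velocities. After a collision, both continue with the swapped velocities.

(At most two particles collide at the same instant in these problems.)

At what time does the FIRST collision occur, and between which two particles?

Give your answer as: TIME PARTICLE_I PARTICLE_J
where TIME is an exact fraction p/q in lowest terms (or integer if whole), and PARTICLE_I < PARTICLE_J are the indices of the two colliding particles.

Pair (0,1): pos 4,5 vel -2,-4 -> gap=1, closing at 2/unit, collide at t=1/2
Earliest collision: t=1/2 between 0 and 1

Answer: 1/2 0 1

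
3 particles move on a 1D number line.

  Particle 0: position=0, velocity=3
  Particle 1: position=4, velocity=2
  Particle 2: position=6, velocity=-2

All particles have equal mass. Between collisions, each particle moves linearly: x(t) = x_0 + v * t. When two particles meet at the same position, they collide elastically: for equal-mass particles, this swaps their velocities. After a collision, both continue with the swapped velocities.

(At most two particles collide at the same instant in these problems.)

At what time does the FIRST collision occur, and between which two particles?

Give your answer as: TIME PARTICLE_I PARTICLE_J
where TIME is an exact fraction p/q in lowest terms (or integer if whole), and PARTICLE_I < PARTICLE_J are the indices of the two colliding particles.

Pair (0,1): pos 0,4 vel 3,2 -> gap=4, closing at 1/unit, collide at t=4
Pair (1,2): pos 4,6 vel 2,-2 -> gap=2, closing at 4/unit, collide at t=1/2
Earliest collision: t=1/2 between 1 and 2

Answer: 1/2 1 2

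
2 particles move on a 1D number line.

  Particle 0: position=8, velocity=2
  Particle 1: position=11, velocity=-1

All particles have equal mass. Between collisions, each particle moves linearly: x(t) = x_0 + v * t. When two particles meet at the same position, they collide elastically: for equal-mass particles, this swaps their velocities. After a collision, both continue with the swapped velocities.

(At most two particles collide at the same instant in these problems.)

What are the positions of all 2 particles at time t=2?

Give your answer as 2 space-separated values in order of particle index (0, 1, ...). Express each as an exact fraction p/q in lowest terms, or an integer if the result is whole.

Collision at t=1: particles 0 and 1 swap velocities; positions: p0=10 p1=10; velocities now: v0=-1 v1=2
Advance to t=2 (no further collisions before then); velocities: v0=-1 v1=2; positions = 9 12

Answer: 9 12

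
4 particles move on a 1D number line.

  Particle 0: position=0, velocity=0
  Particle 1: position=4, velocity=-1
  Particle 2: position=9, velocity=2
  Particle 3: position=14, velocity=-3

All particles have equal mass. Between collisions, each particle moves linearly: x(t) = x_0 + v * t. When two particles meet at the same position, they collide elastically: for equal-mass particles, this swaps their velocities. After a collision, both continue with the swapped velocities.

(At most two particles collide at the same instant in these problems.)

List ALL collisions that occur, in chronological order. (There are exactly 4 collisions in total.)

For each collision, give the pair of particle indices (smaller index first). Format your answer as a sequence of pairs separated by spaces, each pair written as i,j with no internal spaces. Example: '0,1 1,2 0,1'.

Answer: 2,3 0,1 1,2 0,1

Derivation:
Collision at t=1: particles 2 and 3 swap velocities; positions: p0=0 p1=3 p2=11 p3=11; velocities now: v0=0 v1=-1 v2=-3 v3=2
Collision at t=4: particles 0 and 1 swap velocities; positions: p0=0 p1=0 p2=2 p3=17; velocities now: v0=-1 v1=0 v2=-3 v3=2
Collision at t=14/3: particles 1 and 2 swap velocities; positions: p0=-2/3 p1=0 p2=0 p3=55/3; velocities now: v0=-1 v1=-3 v2=0 v3=2
Collision at t=5: particles 0 and 1 swap velocities; positions: p0=-1 p1=-1 p2=0 p3=19; velocities now: v0=-3 v1=-1 v2=0 v3=2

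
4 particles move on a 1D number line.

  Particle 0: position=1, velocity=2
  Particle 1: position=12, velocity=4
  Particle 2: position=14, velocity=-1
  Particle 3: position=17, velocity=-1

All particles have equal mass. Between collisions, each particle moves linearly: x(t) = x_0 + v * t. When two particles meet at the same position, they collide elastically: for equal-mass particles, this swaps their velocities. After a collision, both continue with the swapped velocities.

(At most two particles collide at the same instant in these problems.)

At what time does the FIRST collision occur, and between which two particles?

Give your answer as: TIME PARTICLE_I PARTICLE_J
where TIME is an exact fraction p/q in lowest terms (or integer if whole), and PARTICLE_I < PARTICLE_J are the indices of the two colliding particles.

Answer: 2/5 1 2

Derivation:
Pair (0,1): pos 1,12 vel 2,4 -> not approaching (rel speed -2 <= 0)
Pair (1,2): pos 12,14 vel 4,-1 -> gap=2, closing at 5/unit, collide at t=2/5
Pair (2,3): pos 14,17 vel -1,-1 -> not approaching (rel speed 0 <= 0)
Earliest collision: t=2/5 between 1 and 2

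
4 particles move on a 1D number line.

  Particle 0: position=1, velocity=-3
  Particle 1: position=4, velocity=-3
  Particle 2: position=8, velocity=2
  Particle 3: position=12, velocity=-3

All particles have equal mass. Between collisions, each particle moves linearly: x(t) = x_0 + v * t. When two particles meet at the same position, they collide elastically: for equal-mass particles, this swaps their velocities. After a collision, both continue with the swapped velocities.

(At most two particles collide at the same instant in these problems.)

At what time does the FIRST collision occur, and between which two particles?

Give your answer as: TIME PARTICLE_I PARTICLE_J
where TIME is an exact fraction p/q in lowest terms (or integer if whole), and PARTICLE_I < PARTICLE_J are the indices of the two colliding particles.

Pair (0,1): pos 1,4 vel -3,-3 -> not approaching (rel speed 0 <= 0)
Pair (1,2): pos 4,8 vel -3,2 -> not approaching (rel speed -5 <= 0)
Pair (2,3): pos 8,12 vel 2,-3 -> gap=4, closing at 5/unit, collide at t=4/5
Earliest collision: t=4/5 between 2 and 3

Answer: 4/5 2 3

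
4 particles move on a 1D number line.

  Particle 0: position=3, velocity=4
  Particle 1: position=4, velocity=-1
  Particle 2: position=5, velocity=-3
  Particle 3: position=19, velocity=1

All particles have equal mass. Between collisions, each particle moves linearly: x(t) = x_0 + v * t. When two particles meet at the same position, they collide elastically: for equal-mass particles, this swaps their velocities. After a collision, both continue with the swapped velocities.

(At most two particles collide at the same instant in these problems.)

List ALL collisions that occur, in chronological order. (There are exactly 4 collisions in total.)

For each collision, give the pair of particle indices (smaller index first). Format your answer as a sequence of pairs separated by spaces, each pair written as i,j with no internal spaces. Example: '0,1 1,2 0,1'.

Answer: 0,1 1,2 0,1 2,3

Derivation:
Collision at t=1/5: particles 0 and 1 swap velocities; positions: p0=19/5 p1=19/5 p2=22/5 p3=96/5; velocities now: v0=-1 v1=4 v2=-3 v3=1
Collision at t=2/7: particles 1 and 2 swap velocities; positions: p0=26/7 p1=29/7 p2=29/7 p3=135/7; velocities now: v0=-1 v1=-3 v2=4 v3=1
Collision at t=1/2: particles 0 and 1 swap velocities; positions: p0=7/2 p1=7/2 p2=5 p3=39/2; velocities now: v0=-3 v1=-1 v2=4 v3=1
Collision at t=16/3: particles 2 and 3 swap velocities; positions: p0=-11 p1=-4/3 p2=73/3 p3=73/3; velocities now: v0=-3 v1=-1 v2=1 v3=4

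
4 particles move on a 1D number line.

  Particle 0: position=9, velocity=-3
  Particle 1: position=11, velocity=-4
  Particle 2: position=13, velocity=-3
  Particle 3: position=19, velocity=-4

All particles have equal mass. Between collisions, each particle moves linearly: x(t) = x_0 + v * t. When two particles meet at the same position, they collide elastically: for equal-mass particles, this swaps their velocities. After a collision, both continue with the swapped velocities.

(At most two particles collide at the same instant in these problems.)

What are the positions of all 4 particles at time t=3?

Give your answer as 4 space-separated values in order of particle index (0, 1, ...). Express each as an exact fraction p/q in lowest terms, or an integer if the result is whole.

Answer: -1 0 4 7

Derivation:
Collision at t=2: particles 0 and 1 swap velocities; positions: p0=3 p1=3 p2=7 p3=11; velocities now: v0=-4 v1=-3 v2=-3 v3=-4
Advance to t=3 (no further collisions before then); velocities: v0=-4 v1=-3 v2=-3 v3=-4; positions = -1 0 4 7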